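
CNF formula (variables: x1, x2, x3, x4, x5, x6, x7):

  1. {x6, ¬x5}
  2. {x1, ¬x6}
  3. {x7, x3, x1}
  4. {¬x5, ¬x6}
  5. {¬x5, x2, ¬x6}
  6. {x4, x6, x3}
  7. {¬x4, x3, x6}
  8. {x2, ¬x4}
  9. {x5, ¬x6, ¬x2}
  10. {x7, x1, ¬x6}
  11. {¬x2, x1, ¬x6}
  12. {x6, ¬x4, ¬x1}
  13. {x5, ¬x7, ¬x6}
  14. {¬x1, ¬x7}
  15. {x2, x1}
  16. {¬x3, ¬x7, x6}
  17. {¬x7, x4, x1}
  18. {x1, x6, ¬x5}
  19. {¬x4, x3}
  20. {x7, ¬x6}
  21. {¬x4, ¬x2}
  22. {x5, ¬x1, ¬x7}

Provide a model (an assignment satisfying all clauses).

x1 = True, x2 = False, x3 = True, x4 = False, x5 = False, x6 = False, x7 = False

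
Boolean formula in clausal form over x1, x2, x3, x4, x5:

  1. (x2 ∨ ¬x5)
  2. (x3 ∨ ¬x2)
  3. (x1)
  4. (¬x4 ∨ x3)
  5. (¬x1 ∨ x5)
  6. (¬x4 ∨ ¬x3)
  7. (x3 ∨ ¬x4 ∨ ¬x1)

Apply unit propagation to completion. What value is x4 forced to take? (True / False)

False

(x1) stands alone — x1 = True.
In (¬x1 ∨ x5), ¬x1 is now false; x5 must hold, so x5 = True.
(x2 ∨ ¬x5): since x5 = True, the clause reduces to (x2). x2 = True.
(¬x2 ∨ x3): since x2 = True, the clause reduces to (x3). x3 = True.
(¬x3 ∨ ¬x4): since x3 = True, the clause reduces to (¬x4). x4 = False.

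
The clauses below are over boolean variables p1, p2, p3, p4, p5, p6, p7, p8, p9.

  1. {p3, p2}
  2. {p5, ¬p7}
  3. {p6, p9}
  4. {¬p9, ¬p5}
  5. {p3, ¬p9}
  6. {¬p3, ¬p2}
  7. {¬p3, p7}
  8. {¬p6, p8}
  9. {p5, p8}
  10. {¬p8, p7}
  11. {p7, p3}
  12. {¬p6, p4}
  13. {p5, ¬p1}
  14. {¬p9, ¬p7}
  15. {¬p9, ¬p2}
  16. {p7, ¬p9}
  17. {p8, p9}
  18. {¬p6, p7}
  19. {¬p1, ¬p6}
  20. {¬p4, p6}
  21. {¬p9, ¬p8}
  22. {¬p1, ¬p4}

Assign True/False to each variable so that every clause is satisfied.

Pure literal: p1 appears only negated; assign p1 = False.
Set p2 = True and propagate.
  then p3 is forced to False.
  then p9 is forced to False.
  then p6 is forced to True.
  then p8 is forced to True.
  then p7 is forced to True.
  then p5 is forced to True.
  then p4 is forced to True.
Every clause has at least one true literal under this assignment.

p1 = False, p2 = True, p3 = False, p4 = True, p5 = True, p6 = True, p7 = True, p8 = True, p9 = False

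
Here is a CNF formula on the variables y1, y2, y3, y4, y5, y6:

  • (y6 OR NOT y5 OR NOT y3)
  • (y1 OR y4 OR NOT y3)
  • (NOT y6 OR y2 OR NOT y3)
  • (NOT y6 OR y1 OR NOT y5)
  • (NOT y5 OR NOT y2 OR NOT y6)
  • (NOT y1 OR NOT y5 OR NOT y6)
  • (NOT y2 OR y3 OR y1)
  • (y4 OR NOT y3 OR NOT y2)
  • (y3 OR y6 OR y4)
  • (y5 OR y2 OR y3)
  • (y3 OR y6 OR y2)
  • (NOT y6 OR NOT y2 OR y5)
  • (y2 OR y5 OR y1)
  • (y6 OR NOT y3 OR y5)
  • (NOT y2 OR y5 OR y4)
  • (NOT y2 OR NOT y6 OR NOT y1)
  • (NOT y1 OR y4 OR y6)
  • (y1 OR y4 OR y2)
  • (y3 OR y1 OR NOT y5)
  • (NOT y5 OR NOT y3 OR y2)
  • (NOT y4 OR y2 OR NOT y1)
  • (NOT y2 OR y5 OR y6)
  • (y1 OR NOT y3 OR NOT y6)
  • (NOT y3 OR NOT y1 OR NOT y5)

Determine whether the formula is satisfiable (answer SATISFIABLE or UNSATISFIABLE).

Try y1 = True.
Set y2 = True and propagate.
  then y6 is forced to False.
  then y4 is forced to True.
  then y5 is forced to True.
  then y3 is forced to False.
So y1=T  y2=T  y3=F  y4=T  y5=T  y6=F is a satisfying assignment.

SATISFIABLE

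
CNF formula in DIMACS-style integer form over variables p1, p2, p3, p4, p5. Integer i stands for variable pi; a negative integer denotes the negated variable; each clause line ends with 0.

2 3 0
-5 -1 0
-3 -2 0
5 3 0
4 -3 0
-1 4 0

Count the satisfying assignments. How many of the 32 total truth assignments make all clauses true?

5

Satisfying assignments:
  p1=0 p2=0 p3=1 p4=1 p5=0
  p1=0 p2=0 p3=1 p4=1 p5=1
  p1=0 p2=1 p3=0 p4=0 p5=1
  p1=0 p2=1 p3=0 p4=1 p5=1
  p1=1 p2=0 p3=1 p4=1 p5=0
That's 5 in total.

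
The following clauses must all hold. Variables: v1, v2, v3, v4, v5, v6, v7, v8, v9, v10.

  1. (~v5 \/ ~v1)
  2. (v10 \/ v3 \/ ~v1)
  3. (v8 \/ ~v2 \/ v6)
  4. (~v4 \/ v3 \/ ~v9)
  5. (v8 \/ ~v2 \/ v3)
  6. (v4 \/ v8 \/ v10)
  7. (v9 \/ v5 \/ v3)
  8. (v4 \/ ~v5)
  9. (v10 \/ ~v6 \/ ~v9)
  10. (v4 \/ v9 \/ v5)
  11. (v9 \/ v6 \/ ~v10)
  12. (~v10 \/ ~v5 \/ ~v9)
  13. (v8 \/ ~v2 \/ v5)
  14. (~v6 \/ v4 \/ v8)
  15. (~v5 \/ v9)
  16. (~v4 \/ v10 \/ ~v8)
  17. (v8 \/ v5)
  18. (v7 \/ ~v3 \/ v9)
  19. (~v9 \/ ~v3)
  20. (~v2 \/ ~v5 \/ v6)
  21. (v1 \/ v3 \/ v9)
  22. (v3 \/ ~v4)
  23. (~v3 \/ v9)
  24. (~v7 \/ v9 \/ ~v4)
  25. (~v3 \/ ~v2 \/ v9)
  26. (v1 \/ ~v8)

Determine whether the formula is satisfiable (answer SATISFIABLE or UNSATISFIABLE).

SATISFIABLE

Try v1 = True.
  then v5 is forced to False.
  then v8 is forced to True.
Branch on v2: take v2 = True.
Set v3 = False and propagate.
  then v10 is forced to True.
  then v9 is forced to True.
  then v4 is forced to False.
v6, v7 are now unconstrained; take v6 = False, v7 = False.
Every clause has at least one true literal under this assignment.
So v1=True  v2=True  v3=False  v4=False  v5=False  v6=False  v7=False  v8=True  v9=True  v10=True is a satisfying assignment.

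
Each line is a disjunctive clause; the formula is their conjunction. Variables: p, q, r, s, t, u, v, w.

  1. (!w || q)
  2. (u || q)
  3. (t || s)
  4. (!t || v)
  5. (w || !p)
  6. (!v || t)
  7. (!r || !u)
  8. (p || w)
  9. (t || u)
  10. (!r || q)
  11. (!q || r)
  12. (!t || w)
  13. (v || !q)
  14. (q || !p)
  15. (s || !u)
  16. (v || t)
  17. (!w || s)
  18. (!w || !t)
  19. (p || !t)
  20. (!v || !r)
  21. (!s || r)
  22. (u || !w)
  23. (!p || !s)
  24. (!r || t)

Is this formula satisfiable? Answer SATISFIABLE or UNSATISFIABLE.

t = True:
  propagation gives v=True, w=True; an empty clause results — contradiction.
t = False:
  propagation gives s=True, v=False; an empty clause results — contradiction.
Every branch closes, so no satisfying assignment exists.

UNSATISFIABLE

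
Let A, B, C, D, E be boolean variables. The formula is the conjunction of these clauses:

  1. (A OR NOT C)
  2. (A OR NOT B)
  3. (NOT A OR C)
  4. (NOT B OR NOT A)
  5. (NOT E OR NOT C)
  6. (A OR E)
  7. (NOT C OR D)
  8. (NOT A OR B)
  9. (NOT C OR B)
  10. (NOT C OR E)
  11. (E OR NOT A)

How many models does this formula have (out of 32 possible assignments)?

2

The models are:
  A=F B=F C=F D=F E=T
  A=F B=F C=F D=T E=T
Count: 2.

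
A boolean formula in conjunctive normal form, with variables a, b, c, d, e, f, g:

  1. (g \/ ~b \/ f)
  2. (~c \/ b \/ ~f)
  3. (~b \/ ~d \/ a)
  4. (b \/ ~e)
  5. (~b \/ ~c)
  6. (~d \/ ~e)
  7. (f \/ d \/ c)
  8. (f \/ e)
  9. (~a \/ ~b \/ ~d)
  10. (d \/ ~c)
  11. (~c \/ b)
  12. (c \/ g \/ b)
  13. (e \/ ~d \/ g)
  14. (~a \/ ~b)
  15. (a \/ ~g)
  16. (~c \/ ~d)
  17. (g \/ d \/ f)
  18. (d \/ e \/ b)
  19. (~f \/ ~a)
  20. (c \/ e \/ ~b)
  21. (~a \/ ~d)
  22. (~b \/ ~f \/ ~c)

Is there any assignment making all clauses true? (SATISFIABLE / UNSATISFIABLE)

SATISFIABLE

Branch on a: take a = False.
  then g is forced to False.
The remaining clauses are satisfied by b = True, c = False, d = False, e = True, f = True.
So a=False, b=True, c=False, d=False, e=True, f=True, g=False is a satisfying assignment.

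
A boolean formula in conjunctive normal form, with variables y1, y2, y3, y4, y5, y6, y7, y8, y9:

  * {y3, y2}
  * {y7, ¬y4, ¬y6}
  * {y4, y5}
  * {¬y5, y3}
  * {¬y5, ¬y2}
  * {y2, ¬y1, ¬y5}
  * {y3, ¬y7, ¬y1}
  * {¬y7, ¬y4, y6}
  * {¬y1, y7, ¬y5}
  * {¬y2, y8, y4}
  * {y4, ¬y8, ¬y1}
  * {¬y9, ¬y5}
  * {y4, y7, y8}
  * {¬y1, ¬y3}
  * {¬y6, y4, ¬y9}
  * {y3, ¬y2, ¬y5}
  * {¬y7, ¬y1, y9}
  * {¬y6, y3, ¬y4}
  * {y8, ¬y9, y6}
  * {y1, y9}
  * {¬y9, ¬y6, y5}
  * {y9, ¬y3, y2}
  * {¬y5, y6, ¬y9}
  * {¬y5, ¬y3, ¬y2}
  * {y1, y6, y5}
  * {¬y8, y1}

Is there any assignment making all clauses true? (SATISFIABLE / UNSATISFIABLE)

SATISFIABLE

Branch on y1: take y1 = True.
  then y3 is forced to False.
  then y2 is forced to True.
  then y5 is forced to False.
  then y4 is forced to True.
  then y7 is forced to False.
  then y6 is forced to False.
Branch on y8: take y8 = True.
y9 is now unconstrained; take y9 = False.
So y1=T, y2=T, y3=F, y4=T, y5=F, y6=F, y7=F, y8=T, y9=F is a satisfying assignment.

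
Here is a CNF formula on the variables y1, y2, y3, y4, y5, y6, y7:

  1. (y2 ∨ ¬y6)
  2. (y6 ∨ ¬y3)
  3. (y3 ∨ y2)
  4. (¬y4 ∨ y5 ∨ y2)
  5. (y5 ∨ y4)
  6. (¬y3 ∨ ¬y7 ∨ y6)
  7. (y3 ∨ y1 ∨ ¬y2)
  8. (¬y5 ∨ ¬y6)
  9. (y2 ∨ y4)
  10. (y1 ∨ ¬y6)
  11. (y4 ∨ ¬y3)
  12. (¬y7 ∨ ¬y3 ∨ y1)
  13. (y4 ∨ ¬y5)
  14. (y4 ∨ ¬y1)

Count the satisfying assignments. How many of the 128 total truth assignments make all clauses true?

8

Split on y3, then y4.
  y3=1, y4=1: remaining (y1,y2,y5,y6,y7) ∈ {(1,1,0,1,0); (1,1,0,1,1)} — 2.
  y3=1, y4=0: a clause becomes empty — 0.
  y3=0, y4=1: y7 free; 3 ways for (y1,y2,y5,y6) × 2^1 = 6.
  y3=0, y4=0: a clause becomes empty — 0.
Total: 2 + 0 + 6 + 0 = 8.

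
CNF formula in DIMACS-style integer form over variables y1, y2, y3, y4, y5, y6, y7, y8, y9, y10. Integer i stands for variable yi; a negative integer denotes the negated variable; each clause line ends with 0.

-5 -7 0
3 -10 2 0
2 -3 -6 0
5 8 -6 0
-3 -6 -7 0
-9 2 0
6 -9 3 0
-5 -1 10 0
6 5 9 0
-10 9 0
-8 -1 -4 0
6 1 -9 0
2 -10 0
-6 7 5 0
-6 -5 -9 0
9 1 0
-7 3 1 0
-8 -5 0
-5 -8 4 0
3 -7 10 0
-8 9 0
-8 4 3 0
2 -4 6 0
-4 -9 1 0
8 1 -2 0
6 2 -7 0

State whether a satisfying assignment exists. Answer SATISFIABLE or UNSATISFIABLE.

SATISFIABLE

Set y1 = True and propagate.
The remaining clauses are satisfied by y2 = True, y3 = True, y4 = False, y5 = False, y6 = False, y7 = True, y8 = False, y9 = True, y10 = False.
So y1 = T, y2 = T, y3 = T, y4 = F, y5 = F, y6 = F, y7 = T, y8 = F, y9 = T, y10 = F is a satisfying assignment.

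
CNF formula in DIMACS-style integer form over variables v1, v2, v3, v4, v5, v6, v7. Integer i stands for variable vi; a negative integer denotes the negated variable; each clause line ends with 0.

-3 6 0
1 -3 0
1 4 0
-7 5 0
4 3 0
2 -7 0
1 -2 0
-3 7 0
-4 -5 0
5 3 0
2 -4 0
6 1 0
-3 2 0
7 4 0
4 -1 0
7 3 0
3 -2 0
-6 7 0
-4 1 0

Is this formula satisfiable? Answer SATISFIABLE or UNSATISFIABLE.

UNSATISFIABLE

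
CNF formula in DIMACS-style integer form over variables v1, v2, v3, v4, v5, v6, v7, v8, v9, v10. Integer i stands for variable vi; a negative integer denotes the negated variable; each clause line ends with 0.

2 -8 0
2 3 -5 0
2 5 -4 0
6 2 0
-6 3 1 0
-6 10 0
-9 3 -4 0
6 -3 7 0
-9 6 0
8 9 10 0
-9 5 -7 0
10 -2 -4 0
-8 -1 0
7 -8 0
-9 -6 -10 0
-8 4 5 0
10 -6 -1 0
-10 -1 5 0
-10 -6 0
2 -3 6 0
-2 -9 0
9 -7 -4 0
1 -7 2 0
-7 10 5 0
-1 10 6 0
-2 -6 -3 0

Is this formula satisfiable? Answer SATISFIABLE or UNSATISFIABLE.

Branch on v1: take v1 = True.
  then v8 is forced to False.
Try v2 = True.
  then v9 is forced to False.
  then v10 is forced to True.
  then v5 is forced to True.
  then v6 is forced to False.
For the remaining variables, v3 = False, v4 = False, v7 = False works.
Every clause has at least one true literal under this assignment.
So v1 = T  v2 = T  v3 = F  v4 = F  v5 = T  v6 = F  v7 = F  v8 = F  v9 = F  v10 = T is a satisfying assignment.

SATISFIABLE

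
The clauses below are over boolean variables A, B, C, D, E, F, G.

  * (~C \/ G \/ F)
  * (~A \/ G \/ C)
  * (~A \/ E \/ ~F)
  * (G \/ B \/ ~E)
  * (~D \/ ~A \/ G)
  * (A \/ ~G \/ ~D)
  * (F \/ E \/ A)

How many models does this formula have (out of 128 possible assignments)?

51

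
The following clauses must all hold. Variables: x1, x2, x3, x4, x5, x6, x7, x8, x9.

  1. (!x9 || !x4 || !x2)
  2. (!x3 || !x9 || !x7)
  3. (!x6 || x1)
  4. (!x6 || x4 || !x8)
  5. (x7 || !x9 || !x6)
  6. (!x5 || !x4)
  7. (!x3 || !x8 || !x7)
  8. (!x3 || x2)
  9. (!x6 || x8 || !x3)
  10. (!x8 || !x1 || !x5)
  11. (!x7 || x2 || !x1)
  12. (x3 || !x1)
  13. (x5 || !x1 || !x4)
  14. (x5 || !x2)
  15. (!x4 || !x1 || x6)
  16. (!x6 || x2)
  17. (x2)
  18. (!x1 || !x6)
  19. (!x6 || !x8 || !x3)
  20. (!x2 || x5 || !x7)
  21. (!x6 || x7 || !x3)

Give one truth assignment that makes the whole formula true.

Unit propagation: (x2) forces x2 = True.
(x5) is a unit clause, so x5 = True.
The clause (!x4) is unit: x4 must be False.
Pure literal: x6 appears only negated; assign x6 = False.
Try x1 = False.
Branch on x3: take x3 = True.
Set x7 = False and propagate.
x8, x9 are now unconstrained; take x8 = True, x9 = True.

x1=F, x2=T, x3=T, x4=F, x5=T, x6=F, x7=F, x8=T, x9=T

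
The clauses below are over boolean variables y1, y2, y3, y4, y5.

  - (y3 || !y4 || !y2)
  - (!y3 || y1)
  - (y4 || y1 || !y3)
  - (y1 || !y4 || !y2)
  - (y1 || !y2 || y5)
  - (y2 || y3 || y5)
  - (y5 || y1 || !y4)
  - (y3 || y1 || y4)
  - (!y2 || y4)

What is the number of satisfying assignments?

Case analysis on y1 and y4:
  y1=T, y4=T: 5 of the 8 assignments to (y2,y3,y5) work.
  y1=T, y4=F: remaining (y2,y3,y5) ∈ {(F,F,T); (F,T,F); (F,T,T)} — 3.
  y1=F, y4=T: remaining (y2,y3,y5) ∈ {(F,F,T)} — 1.
  y1=F, y4=F: a clause becomes empty — 0.
Total: 5 + 3 + 1 + 0 = 9.

9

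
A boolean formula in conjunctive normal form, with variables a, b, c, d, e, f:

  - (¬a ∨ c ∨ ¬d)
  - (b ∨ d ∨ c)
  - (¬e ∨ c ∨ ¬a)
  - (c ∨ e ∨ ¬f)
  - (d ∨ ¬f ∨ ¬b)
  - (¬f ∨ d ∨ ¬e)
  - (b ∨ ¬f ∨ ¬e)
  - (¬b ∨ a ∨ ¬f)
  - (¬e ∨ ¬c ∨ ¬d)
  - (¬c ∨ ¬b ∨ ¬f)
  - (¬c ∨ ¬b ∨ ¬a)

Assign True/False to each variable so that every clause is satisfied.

a=True  b=False  c=True  d=False  e=False  f=False

f occurs only negated in the remaining clauses — set f = False.
Branch on a: take a = True.
Set b = False and propagate.
Branch on c: take c = True.
For the remaining variables, d = False, e = False works.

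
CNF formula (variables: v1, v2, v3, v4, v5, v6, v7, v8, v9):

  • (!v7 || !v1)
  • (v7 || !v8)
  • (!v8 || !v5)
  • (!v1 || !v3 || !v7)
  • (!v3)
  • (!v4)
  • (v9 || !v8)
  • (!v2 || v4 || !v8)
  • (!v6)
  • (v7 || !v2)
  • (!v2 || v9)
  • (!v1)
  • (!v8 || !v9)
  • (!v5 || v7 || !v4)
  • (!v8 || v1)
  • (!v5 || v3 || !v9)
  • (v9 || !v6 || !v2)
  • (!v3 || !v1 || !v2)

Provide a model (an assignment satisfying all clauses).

v1=False, v2=False, v3=False, v4=False, v5=False, v6=False, v7=False, v8=False, v9=True

Check each clause:
  1. (!v7 || !v1) — !v7 is true.
  2. (!v8 || v7) — !v8 is true.
  3. (!v8 || !v5) — !v8 is true.
  4. (!v7 || !v3 || !v1) — !v7 is true.
  5. (!v3) — !v3 is true.
  6. (!v4) — !v4 is true.
  7. (!v8 || v9) — !v8 is true.
  8. (!v2 || v4 || !v8) — !v8 is true.
  9. (!v6) — !v6 is true.
  10. (!v2 || v7) — !v2 is true.
  11. (v9 || !v2) — v9 is true.
  12. (!v1) — !v1 is true.
  13. (!v8 || !v9) — !v8 is true.
  14. (v7 || !v5 || !v4) — !v5 is true.
  15. (v1 || !v8) — !v8 is true.
  16. (!v5 || !v9 || v3) — !v5 is true.
  17. (!v2 || !v6 || v9) — v9 is true.
  18. (!v3 || !v2 || !v1) — !v3 is true.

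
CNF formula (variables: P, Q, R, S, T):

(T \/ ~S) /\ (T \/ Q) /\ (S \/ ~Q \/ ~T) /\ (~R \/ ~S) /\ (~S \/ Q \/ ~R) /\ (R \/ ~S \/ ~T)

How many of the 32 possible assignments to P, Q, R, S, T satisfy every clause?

8

Satisfying assignments:
  P=0 Q=0 R=0 S=0 T=1
  P=0 Q=0 R=1 S=0 T=1
  P=0 Q=1 R=0 S=0 T=0
  P=0 Q=1 R=1 S=0 T=0
  P=1 Q=0 R=0 S=0 T=1
  P=1 Q=0 R=1 S=0 T=1
  P=1 Q=1 R=0 S=0 T=0
  P=1 Q=1 R=1 S=0 T=0
That's 8 in total.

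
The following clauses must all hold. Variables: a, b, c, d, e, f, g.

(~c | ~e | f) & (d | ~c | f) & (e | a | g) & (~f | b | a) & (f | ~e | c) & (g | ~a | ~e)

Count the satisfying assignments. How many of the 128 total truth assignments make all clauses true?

Case analysis on e and f:
  e=1, f=1: c, d free; 4 ways for (a,b,g) × 2^2 = 16.
  e=1, f=0: a clause becomes empty — 0.
  e=0, f=1: c, d free; 5 ways for (a,b,g) × 2^2 = 20.
  e=0, f=0: b free; 9 ways for (a,c,d,g) × 2^1 = 18.
Total: 16 + 0 + 20 + 18 = 54.

54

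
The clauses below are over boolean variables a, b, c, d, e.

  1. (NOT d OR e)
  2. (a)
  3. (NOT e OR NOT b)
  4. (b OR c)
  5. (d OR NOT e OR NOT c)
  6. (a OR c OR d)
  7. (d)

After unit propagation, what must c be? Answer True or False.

True

Unit clause (a) sets a = True.
(d) is a unit clause: d = True.
(e OR NOT d): since d = True, the clause reduces to (e). e = True.
In (NOT b OR NOT e), NOT e is now false; NOT b must hold, so b = False.
In (c OR b), b is now false; c must hold, so c = True.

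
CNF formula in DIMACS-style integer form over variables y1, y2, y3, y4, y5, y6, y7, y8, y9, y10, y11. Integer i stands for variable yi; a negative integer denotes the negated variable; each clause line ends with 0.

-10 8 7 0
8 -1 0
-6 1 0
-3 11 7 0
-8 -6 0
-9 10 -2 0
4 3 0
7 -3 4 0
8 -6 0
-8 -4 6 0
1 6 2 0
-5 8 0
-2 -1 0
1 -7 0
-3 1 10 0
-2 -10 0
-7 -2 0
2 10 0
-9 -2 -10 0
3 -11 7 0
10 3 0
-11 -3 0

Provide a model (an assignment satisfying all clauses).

y1=T, y2=F, y3=T, y4=F, y5=F, y6=F, y7=T, y8=T, y9=T, y10=T, y11=F

Check each clause:
  1. (y7 OR y8 OR NOT y10) — y8 is true.
  2. (y8 OR NOT y1) — y8 is true.
  3. (y1 OR NOT y6) — y1 is true.
  4. (NOT y3 OR y11 OR y7) — y7 is true.
  5. (NOT y8 OR NOT y6) — NOT y6 is true.
  6. (NOT y9 OR NOT y2 OR y10) — y10 is true.
  7. (y4 OR y3) — y3 is true.
  8. (y7 OR y4 OR NOT y3) — y7 is true.
  9. (y8 OR NOT y6) — y8 is true.
  10. (y6 OR NOT y4 OR NOT y8) — NOT y4 is true.
  11. (y6 OR y2 OR y1) — y1 is true.
  12. (y8 OR NOT y5) — y8 is true.
  13. (NOT y2 OR NOT y1) — NOT y2 is true.
  14. (NOT y7 OR y1) — y1 is true.
  15. (NOT y3 OR y1 OR y10) — y1 is true.
  16. (NOT y10 OR NOT y2) — NOT y2 is true.
  17. (NOT y2 OR NOT y7) — NOT y2 is true.
  18. (y2 OR y10) — y10 is true.
  19. (NOT y9 OR NOT y2 OR NOT y10) — NOT y2 is true.
  20. (NOT y11 OR y3 OR y7) — y3 is true.
  21. (y3 OR y10) — y10 is true.
  22. (NOT y11 OR NOT y3) — NOT y11 is true.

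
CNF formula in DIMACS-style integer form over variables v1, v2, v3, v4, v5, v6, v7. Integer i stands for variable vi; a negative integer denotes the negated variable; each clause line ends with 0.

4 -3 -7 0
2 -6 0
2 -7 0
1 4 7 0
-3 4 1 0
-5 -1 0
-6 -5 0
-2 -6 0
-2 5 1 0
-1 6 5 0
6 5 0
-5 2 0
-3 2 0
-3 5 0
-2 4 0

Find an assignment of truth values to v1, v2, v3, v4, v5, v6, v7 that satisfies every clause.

v1=False, v2=True, v3=False, v4=True, v5=True, v6=False, v7=False

v3 occurs only negated in the remaining clauses — set v3 = False.
v4 occurs only positively in the remaining clauses — set v4 = True.
Branch on v1: take v1 = False.
Try v2 = True.
  then v6 is forced to False.
  then v5 is forced to True.
v7 is now unconstrained; take v7 = False.
Every clause has at least one true literal under this assignment.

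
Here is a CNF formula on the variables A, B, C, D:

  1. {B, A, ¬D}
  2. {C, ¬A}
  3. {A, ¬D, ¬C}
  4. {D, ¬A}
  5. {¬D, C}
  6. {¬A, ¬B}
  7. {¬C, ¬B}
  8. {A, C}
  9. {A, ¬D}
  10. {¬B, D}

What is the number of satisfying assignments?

The models are:
  A=0 B=0 C=1 D=0
  A=1 B=0 C=1 D=1
Count: 2.

2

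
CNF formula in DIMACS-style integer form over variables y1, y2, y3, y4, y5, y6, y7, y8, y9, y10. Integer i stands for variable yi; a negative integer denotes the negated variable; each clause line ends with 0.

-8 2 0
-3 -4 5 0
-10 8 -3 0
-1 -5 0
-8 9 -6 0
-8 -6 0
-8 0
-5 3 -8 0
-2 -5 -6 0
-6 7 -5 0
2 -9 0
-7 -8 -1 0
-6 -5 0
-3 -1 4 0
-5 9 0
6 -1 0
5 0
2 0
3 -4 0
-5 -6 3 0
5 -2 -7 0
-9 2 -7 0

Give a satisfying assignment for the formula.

y1=F, y2=T, y3=F, y4=F, y5=T, y6=F, y7=T, y8=F, y9=T, y10=F

Check each clause:
  1. (NOT y8 OR y2) — NOT y8 is true.
  2. (NOT y4 OR y5 OR NOT y3) — NOT y3 is true.
  3. (NOT y3 OR y8 OR NOT y10) — NOT y3 is true.
  4. (NOT y1 OR NOT y5) — NOT y1 is true.
  5. (NOT y6 OR NOT y8 OR y9) — NOT y8 is true.
  6. (NOT y8 OR NOT y6) — NOT y8 is true.
  7. (NOT y8) — NOT y8 is true.
  8. (NOT y8 OR NOT y5 OR y3) — NOT y8 is true.
  9. (NOT y2 OR NOT y5 OR NOT y6) — NOT y6 is true.
  10. (NOT y6 OR y7 OR NOT y5) — NOT y6 is true.
  11. (NOT y9 OR y2) — y2 is true.
  12. (NOT y7 OR NOT y1 OR NOT y8) — NOT y8 is true.
  13. (NOT y5 OR NOT y6) — NOT y6 is true.
  14. (NOT y1 OR y4 OR NOT y3) — NOT y3 is true.
  15. (y9 OR NOT y5) — y9 is true.
  16. (y6 OR NOT y1) — NOT y1 is true.
  17. (y5) — y5 is true.
  18. (y2) — y2 is true.
  19. (NOT y4 OR y3) — NOT y4 is true.
  20. (y3 OR NOT y5 OR NOT y6) — NOT y6 is true.
  21. (y5 OR NOT y2 OR NOT y7) — y5 is true.
  22. (NOT y7 OR y2 OR NOT y9) — y2 is true.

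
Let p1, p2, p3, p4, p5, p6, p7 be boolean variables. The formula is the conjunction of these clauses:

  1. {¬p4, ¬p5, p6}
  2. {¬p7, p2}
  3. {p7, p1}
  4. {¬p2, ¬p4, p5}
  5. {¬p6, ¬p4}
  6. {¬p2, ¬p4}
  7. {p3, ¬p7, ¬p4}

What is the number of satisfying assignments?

Split on p4, then p2.
  p4=T, p2=T: a clause becomes empty — 0.
  p4=T, p2=F: remaining (p1,p3,p5,p6,p7) ∈ {(T,F,F,F,F); (T,T,F,F,F)} — 2.
  p4=F, p2=T: p3, p5, p6 free; 3 ways for (p1,p7) × 2^3 = 24.
  p4=F, p2=F: forces p1=T; p7=F; p3, p5, p6 free → 2^3 = 8.
Total: 0 + 2 + 24 + 8 = 34.

34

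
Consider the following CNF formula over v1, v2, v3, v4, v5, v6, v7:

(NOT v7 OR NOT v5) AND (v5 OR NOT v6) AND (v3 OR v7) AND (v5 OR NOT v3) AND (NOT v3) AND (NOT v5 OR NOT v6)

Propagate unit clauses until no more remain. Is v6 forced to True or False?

(NOT v3) is a unit clause: v3 = False.
From (v7 OR v3) and v3 = False: v7 = True.
(NOT v5 OR NOT v7) with v7 = True leaves only NOT v5, so v5 = False.
(v5 OR NOT v6) with v5 = False leaves only NOT v6, so v6 = False.

False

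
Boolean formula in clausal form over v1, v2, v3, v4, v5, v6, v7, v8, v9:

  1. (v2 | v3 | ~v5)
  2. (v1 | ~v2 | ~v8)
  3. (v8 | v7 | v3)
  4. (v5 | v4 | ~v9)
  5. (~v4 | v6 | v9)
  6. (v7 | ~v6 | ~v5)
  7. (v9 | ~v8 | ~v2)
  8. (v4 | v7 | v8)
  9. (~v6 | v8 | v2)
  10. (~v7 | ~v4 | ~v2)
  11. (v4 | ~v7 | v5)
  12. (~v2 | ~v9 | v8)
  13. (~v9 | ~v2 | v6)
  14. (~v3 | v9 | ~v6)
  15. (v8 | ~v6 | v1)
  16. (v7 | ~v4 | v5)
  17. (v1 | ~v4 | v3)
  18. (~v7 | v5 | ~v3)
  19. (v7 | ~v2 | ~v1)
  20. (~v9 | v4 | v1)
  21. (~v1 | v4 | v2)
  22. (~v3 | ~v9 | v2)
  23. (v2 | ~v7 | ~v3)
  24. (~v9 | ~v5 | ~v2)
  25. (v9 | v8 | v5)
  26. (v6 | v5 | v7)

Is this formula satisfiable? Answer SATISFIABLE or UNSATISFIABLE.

Branch on v1: take v1 = True.
Set v2 = True and propagate.
  then v7 is forced to True.
  then v4 is forced to False.
  then v5 is forced to True.
  then v9 is forced to False.
  then v8 is forced to False.
The remaining clauses are satisfied by v3 = False, v6 = True.
So v1 = T, v2 = T, v3 = F, v4 = F, v5 = T, v6 = T, v7 = T, v8 = F, v9 = F is a satisfying assignment.

SATISFIABLE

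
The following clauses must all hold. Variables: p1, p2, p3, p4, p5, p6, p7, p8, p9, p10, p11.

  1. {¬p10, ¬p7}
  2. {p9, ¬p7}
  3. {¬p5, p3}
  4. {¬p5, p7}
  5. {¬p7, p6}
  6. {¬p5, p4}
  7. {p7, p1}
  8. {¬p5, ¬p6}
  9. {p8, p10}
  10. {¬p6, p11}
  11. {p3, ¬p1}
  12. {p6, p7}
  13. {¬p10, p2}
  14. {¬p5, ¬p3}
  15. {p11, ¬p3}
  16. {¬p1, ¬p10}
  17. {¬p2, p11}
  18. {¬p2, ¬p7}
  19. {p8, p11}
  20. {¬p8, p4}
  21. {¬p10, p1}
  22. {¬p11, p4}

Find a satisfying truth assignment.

p1=F  p2=F  p3=F  p4=T  p5=F  p6=T  p7=T  p8=T  p9=T  p10=F  p11=T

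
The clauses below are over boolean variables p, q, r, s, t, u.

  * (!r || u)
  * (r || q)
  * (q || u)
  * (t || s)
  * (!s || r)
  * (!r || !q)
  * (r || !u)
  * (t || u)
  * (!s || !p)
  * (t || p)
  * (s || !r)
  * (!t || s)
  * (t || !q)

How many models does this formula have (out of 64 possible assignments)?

1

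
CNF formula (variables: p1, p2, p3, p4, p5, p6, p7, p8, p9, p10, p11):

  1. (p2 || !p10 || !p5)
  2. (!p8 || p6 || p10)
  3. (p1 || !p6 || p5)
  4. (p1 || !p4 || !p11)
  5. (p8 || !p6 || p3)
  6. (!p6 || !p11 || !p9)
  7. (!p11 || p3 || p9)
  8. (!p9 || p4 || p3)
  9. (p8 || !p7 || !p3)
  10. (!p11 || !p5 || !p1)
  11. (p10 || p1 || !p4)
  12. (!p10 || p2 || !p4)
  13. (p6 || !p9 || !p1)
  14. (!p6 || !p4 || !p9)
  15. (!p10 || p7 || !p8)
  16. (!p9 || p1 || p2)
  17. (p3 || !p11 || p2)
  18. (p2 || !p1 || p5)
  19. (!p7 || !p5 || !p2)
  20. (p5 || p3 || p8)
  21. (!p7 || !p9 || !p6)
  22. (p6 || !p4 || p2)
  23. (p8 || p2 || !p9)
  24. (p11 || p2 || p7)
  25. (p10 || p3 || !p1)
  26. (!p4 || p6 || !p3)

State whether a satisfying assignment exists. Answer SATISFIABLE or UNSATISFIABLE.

SATISFIABLE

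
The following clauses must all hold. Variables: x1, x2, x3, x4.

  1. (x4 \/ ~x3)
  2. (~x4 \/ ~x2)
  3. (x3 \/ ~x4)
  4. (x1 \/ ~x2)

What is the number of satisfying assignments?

5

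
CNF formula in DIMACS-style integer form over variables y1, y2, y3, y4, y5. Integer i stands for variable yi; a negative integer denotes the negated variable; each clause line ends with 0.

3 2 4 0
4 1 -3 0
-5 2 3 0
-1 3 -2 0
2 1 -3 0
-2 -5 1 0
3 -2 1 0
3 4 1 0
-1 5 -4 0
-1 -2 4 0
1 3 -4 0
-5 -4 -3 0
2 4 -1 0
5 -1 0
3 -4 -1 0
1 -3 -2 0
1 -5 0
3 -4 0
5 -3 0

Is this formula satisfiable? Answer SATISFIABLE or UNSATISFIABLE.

y1 = True:
  y3 = True:
    propagation gives y4=False, y2=False; an empty clause results — contradiction.
  y3 = False:
    propagation gives y2=True; an empty clause results — contradiction.
y1 = False:
  propagation gives y5=False, y3=False, y2=False, y4=True; an empty clause results — contradiction.
Every branch closes, so no satisfying assignment exists.

UNSATISFIABLE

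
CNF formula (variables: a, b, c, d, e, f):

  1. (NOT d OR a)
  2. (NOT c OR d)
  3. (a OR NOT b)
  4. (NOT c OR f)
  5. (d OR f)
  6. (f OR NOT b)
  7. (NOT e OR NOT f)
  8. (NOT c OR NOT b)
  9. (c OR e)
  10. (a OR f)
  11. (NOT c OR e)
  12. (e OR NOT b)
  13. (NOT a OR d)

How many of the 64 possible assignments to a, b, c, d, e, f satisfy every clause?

Satisfying assignments:
  a=1 b=0 c=0 d=1 e=1 f=0
Count: 1.

1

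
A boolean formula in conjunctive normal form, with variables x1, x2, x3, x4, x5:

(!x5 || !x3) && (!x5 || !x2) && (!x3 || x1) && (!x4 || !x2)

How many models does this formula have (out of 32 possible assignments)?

13

Split on x2, then x3.
  x2=T, x3=T: remaining (x1,x4,x5) ∈ {(T,F,F)} — 1.
  x2=T, x3=F: remaining (x1,x4,x5) ∈ {(F,F,F); (T,F,F)} — 2.
  x2=F, x3=T: remaining (x1,x4,x5) ∈ {(T,F,F); (T,T,F)} — 2.
  x2=F, x3=F: x1, x4, x5 free → 2^3 = 8.
Total: 1 + 2 + 2 + 8 = 13.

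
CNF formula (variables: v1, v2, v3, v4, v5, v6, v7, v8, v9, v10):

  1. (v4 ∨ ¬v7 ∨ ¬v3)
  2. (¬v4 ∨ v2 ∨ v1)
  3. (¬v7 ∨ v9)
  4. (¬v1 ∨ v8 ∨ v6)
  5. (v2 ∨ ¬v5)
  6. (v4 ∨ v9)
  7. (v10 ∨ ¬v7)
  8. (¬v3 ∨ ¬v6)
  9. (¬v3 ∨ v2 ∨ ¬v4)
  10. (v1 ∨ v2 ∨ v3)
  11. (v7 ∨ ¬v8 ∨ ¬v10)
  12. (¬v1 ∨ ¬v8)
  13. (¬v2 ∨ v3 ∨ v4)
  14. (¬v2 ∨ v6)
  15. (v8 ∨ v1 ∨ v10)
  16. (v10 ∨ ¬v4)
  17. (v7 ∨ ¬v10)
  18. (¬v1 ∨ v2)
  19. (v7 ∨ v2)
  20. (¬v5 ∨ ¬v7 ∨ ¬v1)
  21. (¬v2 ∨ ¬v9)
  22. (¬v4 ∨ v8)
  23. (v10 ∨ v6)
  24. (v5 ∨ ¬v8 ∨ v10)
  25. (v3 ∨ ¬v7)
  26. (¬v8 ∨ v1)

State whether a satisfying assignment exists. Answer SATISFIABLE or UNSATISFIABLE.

UNSATISFIABLE

v2 = True:
  propagation gives v6=True, v3=False, v4=True, v10=True; an empty clause results — contradiction.
v2 = False:
  propagation gives v5=False, v1=False, v4=False, v9=True; an empty clause results — contradiction.
Every branch closes, so no satisfying assignment exists.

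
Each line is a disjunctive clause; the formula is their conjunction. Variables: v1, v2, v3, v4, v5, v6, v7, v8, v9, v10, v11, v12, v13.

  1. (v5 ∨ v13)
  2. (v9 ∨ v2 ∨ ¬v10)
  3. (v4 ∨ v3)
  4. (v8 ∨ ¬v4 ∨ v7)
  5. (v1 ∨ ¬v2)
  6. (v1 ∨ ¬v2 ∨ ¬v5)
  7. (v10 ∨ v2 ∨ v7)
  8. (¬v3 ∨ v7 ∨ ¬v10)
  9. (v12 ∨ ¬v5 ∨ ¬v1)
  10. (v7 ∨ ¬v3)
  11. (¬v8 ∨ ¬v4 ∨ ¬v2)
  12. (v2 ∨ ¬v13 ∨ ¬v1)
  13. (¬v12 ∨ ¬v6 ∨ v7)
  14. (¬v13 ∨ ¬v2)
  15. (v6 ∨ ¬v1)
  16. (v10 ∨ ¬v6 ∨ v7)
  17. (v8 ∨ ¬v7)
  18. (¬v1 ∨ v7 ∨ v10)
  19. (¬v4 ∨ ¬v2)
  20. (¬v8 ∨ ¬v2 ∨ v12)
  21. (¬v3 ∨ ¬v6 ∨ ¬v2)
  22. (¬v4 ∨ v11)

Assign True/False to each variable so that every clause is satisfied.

v1=0, v2=0, v3=0, v4=1, v5=0, v6=0, v7=0, v8=1, v9=1, v10=1, v11=1, v12=0, v13=1

Check each clause:
  1. (v13 ∨ v5) — v13 is true.
  2. (v2 ∨ v9 ∨ ¬v10) — v9 is true.
  3. (v3 ∨ v4) — v4 is true.
  4. (v7 ∨ ¬v4 ∨ v8) — v8 is true.
  5. (v1 ∨ ¬v2) — ¬v2 is true.
  6. (¬v2 ∨ ¬v5 ∨ v1) — ¬v5 is true.
  7. (v2 ∨ v7 ∨ v10) — v10 is true.
  8. (¬v3 ∨ v7 ∨ ¬v10) — ¬v3 is true.
  9. (v12 ∨ ¬v5 ∨ ¬v1) — ¬v5 is true.
  10. (v7 ∨ ¬v3) — ¬v3 is true.
  11. (¬v4 ∨ ¬v2 ∨ ¬v8) — ¬v2 is true.
  12. (¬v13 ∨ v2 ∨ ¬v1) — ¬v1 is true.
  13. (v7 ∨ ¬v12 ∨ ¬v6) — ¬v6 is true.
  14. (¬v2 ∨ ¬v13) — ¬v2 is true.
  15. (¬v1 ∨ v6) — ¬v1 is true.
  16. (v7 ∨ ¬v6 ∨ v10) — ¬v6 is true.
  17. (¬v7 ∨ v8) — v8 is true.
  18. (v10 ∨ ¬v1 ∨ v7) — v10 is true.
  19. (¬v4 ∨ ¬v2) — ¬v2 is true.
  20. (¬v8 ∨ ¬v2 ∨ v12) — ¬v2 is true.
  21. (¬v6 ∨ ¬v2 ∨ ¬v3) — ¬v6 is true.
  22. (¬v4 ∨ v11) — v11 is true.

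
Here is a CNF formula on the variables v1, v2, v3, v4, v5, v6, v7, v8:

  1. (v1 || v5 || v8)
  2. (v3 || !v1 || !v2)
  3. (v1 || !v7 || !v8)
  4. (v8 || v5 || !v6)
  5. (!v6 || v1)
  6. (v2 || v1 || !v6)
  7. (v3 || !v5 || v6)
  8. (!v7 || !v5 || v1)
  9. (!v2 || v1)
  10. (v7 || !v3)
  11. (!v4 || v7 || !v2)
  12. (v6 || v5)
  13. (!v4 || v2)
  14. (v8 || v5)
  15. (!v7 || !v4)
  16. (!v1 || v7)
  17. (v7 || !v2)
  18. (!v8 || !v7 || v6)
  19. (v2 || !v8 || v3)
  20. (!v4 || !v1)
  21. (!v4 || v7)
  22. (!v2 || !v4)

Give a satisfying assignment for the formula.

v1=True, v2=True, v3=True, v4=False, v5=True, v6=True, v7=True, v8=True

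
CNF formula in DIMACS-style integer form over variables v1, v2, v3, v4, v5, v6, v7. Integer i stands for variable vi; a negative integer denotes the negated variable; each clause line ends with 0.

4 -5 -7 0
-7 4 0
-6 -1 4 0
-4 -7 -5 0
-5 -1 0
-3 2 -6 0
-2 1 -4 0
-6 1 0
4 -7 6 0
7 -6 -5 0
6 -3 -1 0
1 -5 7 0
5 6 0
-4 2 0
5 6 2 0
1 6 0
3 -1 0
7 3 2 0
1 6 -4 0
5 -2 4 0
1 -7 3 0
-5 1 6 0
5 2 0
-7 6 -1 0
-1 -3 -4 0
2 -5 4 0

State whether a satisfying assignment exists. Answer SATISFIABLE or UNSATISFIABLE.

v1 = True:
  propagation gives v5=False, v6=True, v4=True, v2=True; an empty clause results — contradiction.
v1 = False:
  propagation gives v6=False; an empty clause results — contradiction.
Every branch closes, so no satisfying assignment exists.

UNSATISFIABLE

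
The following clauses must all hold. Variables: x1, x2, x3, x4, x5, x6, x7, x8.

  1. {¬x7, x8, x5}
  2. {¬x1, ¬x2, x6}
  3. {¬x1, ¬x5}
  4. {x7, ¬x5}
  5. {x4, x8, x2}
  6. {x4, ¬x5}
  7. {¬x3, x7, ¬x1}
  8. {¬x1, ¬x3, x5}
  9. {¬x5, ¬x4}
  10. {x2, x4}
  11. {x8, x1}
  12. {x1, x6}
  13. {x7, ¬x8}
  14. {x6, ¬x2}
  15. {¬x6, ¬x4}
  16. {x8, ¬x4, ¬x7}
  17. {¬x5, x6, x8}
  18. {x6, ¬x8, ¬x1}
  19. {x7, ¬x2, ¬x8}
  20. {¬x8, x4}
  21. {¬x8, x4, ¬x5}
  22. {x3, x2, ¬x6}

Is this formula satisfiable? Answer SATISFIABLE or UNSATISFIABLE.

Branch on x1: take x1 = True.
  then x5 is forced to False.
  then x3 is forced to False.
Set x2 = False and propagate.
  then x4 is forced to True.
  then x6 is forced to False.
  then x8 is forced to False.
  then x7 is forced to False.
So x1=T, x2=F, x3=F, x4=T, x5=F, x6=F, x7=F, x8=F is a satisfying assignment.

SATISFIABLE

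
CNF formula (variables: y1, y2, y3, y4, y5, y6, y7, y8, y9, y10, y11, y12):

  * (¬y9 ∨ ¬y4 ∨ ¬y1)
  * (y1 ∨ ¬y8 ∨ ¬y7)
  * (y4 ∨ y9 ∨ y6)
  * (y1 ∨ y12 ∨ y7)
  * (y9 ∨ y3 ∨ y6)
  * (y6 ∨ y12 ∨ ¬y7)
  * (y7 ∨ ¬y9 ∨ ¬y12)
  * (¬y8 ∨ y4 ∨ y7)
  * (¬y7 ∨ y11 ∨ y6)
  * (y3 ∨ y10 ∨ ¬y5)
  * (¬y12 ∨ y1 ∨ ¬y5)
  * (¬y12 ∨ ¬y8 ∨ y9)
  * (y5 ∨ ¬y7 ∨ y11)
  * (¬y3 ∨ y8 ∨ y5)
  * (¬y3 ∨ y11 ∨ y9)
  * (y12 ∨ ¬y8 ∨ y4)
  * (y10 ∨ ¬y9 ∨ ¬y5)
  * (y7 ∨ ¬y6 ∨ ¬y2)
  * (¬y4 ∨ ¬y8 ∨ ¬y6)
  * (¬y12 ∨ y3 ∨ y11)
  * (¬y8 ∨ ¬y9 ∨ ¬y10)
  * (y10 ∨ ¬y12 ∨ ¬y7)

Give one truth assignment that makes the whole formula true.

y1=False, y2=False, y3=False, y4=True, y5=False, y6=True, y7=True, y8=False, y9=False, y10=True, y11=True, y12=False

Pure literal: y2 appears only negated; assign y2 = False.
y11 occurs only positively in the remaining clauses — set y11 = True.
Try y1 = False.
Try y3 = False.
The remaining clauses are satisfied by y4 = True, y5 = False, y6 = True, y7 = True, y8 = False, y9 = False, y10 = True, y12 = False.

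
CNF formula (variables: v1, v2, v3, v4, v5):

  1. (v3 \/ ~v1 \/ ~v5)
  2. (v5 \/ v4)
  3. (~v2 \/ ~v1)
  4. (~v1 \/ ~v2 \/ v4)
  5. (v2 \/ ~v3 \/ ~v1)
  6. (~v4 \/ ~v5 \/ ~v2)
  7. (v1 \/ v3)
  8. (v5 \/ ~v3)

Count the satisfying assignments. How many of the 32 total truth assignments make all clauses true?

The models are:
  v1=0 v2=0 v3=1 v4=0 v5=1
  v1=0 v2=0 v3=1 v4=1 v5=1
  v1=0 v2=1 v3=1 v4=0 v5=1
  v1=1 v2=0 v3=0 v4=1 v5=0
That's 4 in total.

4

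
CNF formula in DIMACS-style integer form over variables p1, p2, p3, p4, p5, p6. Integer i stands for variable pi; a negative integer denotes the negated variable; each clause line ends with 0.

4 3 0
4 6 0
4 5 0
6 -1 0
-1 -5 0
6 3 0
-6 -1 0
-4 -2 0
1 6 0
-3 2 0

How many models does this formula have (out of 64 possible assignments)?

3

Satisfying assignments:
  p1=0 p2=0 p3=0 p4=1 p5=0 p6=1
  p1=0 p2=0 p3=0 p4=1 p5=1 p6=1
  p1=0 p2=1 p3=1 p4=0 p5=1 p6=1
That's 3 in total.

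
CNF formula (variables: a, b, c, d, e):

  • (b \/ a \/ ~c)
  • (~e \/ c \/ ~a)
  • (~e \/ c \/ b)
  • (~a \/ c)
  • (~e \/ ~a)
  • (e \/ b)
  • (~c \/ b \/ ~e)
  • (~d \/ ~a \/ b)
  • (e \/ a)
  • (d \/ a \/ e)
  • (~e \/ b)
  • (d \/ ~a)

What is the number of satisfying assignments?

Satisfying assignments:
  a=F b=T c=F d=F e=T
  a=F b=T c=F d=T e=T
  a=F b=T c=T d=F e=T
  a=F b=T c=T d=T e=T
  a=T b=T c=T d=T e=F
Count: 5.

5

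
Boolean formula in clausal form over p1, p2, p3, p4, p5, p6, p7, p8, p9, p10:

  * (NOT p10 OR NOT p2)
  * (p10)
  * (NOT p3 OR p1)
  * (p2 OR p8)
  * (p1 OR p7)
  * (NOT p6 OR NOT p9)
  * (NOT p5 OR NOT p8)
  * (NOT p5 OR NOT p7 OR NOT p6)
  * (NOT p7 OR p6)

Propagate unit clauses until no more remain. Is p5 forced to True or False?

False

(p10) is a unit clause: p10 = True.
In (NOT p2 OR NOT p10), NOT p10 is now false; NOT p2 must hold, so p2 = False.
In (p8 OR p2), p2 is now false; p8 must hold, so p8 = True.
(NOT p5 OR NOT p8) with p8 = True leaves only NOT p5, so p5 = False.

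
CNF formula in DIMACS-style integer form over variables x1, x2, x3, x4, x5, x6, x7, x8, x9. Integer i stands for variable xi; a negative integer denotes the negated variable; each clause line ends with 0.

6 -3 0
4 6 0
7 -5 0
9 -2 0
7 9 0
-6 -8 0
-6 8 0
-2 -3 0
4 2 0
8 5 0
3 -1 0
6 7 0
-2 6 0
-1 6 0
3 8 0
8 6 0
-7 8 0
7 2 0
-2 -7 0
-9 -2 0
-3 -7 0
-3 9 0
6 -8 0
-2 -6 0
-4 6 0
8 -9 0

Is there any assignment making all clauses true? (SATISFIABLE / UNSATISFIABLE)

x6 = True:
  propagation gives x8=False; an empty clause results — contradiction.
x6 = False:
  propagation gives x3=False, x4=True; an empty clause results — contradiction.
Every branch closes, so no satisfying assignment exists.

UNSATISFIABLE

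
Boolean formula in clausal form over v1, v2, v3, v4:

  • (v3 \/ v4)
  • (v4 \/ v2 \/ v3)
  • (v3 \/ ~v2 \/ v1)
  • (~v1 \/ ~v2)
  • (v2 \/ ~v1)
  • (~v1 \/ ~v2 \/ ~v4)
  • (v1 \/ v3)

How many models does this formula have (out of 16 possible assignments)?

4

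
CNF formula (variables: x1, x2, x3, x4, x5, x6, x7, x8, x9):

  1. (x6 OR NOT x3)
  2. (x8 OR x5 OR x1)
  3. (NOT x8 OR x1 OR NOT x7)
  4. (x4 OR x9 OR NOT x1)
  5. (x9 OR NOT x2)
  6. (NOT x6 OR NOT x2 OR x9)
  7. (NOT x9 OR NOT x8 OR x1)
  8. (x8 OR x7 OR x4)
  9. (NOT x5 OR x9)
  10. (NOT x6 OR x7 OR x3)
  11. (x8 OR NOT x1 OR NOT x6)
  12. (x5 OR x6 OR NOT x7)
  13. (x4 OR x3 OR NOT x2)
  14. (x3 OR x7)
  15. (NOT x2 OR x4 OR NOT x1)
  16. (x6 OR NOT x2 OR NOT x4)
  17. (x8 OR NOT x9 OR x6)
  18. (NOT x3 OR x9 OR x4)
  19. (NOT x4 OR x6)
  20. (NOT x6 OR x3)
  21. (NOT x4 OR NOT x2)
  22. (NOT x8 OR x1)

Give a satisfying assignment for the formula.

x1=T, x2=F, x3=T, x4=T, x5=T, x6=T, x7=T, x8=T, x9=T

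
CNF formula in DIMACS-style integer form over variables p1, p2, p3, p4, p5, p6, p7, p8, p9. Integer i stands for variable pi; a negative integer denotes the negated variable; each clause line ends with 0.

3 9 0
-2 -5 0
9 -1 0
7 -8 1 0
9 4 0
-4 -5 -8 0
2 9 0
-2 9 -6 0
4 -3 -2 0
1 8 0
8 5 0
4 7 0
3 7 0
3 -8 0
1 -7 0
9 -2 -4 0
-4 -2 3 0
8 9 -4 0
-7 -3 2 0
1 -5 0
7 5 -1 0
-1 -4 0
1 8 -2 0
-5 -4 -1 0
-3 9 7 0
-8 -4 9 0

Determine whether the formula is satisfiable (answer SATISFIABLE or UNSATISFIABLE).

Pure literal: p6 appears only negated; assign p6 = False.
p9 occurs only positively in the remaining clauses — set p9 = True.
Try p1 = True.
  then p4 is forced to False.
  then p7 is forced to True.
For the remaining variables, p2 = False, p3 = False, p5 = True, p8 = False works.
So p1=T, p2=F, p3=F, p4=F, p5=T, p6=F, p7=T, p8=F, p9=T is a satisfying assignment.

SATISFIABLE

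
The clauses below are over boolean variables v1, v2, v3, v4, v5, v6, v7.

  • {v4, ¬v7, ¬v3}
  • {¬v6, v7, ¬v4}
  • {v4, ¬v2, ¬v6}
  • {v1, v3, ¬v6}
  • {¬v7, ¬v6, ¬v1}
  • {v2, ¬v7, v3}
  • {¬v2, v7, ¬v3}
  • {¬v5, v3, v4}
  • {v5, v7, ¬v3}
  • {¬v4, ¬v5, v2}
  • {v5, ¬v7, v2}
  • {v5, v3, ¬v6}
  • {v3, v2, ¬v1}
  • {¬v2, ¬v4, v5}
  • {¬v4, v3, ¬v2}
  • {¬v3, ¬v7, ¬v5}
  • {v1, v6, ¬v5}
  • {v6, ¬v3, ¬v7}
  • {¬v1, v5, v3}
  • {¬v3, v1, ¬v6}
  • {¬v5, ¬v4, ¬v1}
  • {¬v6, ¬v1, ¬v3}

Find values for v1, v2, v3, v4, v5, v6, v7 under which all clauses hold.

v1 = False, v2 = True, v3 = False, v4 = False, v5 = False, v6 = False, v7 = True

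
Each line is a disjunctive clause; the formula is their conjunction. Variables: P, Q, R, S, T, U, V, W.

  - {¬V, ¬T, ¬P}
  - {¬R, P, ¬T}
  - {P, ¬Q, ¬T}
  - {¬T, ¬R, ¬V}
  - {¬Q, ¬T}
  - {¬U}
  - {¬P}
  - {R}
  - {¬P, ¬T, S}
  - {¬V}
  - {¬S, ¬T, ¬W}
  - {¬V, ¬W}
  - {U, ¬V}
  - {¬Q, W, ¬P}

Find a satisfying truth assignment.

P = False, Q = True, R = True, S = True, T = False, U = False, V = False, W = False

(¬U) is a unit clause, so U = False.
Unit propagation: (¬P) forces P = False.
The clause (R) is unit: R must be True.
Unit propagation: (¬T) forces T = False.
Unit propagation: (¬V) forces V = False.
Q, S, W are now unconstrained; take Q = True, S = True, W = False.
Every clause has at least one true literal under this assignment.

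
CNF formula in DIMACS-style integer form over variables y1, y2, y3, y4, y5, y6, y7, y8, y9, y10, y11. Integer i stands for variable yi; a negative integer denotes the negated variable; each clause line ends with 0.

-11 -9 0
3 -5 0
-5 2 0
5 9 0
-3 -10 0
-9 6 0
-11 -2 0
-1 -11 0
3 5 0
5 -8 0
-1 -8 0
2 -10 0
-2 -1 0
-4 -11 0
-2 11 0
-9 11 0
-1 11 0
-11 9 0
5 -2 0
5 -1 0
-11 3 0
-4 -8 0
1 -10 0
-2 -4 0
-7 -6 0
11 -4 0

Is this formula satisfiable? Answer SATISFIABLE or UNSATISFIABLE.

y11 = True:
  propagation gives y9=False; an empty clause results — contradiction.
y11 = False:
  propagation gives y2=False, y5=False, y9=True; an empty clause results — contradiction.
Every branch closes, so no satisfying assignment exists.

UNSATISFIABLE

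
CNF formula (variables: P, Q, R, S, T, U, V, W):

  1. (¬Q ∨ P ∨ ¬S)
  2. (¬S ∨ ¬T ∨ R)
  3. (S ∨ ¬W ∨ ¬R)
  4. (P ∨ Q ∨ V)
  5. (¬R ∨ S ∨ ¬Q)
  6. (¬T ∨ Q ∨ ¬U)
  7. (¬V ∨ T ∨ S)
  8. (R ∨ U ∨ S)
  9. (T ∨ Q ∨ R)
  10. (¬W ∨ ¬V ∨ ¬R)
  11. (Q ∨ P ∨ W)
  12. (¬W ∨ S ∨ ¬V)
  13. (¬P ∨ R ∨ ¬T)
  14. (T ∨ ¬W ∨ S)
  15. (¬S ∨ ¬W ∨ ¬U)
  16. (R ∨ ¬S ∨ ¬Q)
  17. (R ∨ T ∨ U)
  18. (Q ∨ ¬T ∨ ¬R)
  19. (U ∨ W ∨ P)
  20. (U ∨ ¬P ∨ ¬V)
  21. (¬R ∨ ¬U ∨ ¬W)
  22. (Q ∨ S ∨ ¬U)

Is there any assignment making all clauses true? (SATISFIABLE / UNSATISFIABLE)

SATISFIABLE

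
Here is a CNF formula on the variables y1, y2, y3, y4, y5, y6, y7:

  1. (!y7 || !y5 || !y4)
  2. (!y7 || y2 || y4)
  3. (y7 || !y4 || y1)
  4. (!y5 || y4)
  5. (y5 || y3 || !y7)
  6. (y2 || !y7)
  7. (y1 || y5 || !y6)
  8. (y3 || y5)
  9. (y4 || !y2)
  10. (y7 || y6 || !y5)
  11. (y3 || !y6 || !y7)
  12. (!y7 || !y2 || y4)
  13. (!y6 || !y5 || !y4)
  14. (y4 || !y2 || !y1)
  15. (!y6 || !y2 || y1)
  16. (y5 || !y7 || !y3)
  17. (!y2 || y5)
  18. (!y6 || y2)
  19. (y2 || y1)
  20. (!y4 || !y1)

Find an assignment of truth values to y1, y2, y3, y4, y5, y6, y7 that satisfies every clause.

y1=T, y2=F, y3=T, y4=F, y5=F, y6=F, y7=F

Check each clause:
  1. (!y7 || !y5 || !y4) — !y7 is true.
  2. (!y7 || y2 || y4) — !y7 is true.
  3. (y7 || y1 || !y4) — y1 is true.
  4. (y4 || !y5) — !y5 is true.
  5. (y3 || y5 || !y7) — !y7 is true.
  6. (y2 || !y7) — !y7 is true.
  7. (y1 || !y6 || y5) — y1 is true.
  8. (y5 || y3) — y3 is true.
  9. (y4 || !y2) — !y2 is true.
  10. (y7 || y6 || !y5) — !y5 is true.
  11. (!y6 || !y7 || y3) — !y7 is true.
  12. (y4 || !y2 || !y7) — !y7 is true.
  13. (!y4 || !y5 || !y6) — !y6 is true.
  14. (y4 || !y1 || !y2) — !y2 is true.
  15. (!y6 || !y2 || y1) — y1 is true.
  16. (!y3 || y5 || !y7) — !y7 is true.
  17. (y5 || !y2) — !y2 is true.
  18. (!y6 || y2) — !y6 is true.
  19. (y1 || y2) — y1 is true.
  20. (!y1 || !y4) — !y4 is true.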